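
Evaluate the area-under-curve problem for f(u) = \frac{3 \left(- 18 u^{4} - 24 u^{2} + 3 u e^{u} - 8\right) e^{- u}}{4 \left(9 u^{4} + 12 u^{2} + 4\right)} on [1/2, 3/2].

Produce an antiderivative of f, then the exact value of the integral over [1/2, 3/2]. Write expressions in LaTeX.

Differentiate the proposed F(u) back; it has to land on f(u) exactly.
F(u) = \frac{3 e^{- u}}{2} - \frac{1}{8 u^{2} + \frac{16}{3}} is an antiderivative of f.
Check: d/du[\frac{3 e^{- u}}{2} - \frac{1}{8 u^{2} + \frac{16}{3}}] = \frac{- 54 u^{4} - 72 u^{2} + 9 u e^{u} - 24}{36 u^{4} e^{u} + 48 u^{2} e^{u} + 16 e^{u}}, which equals f(u).
F(3/2) = - \frac{3}{70} + \frac{3}{2 e^{\frac{3}{2}}}; F(1/2) = - \frac{3}{22} + \frac{3}{2 e^{\frac{1}{2}}}.
Integral = F(3/2) - F(1/2) = - \frac{3}{2 e^{\frac{1}{2}}} + \frac{36}{385} + \frac{3}{2 e^{\frac{3}{2}}}.

Antiderivative: F(u) = \frac{3 e^{- u}}{2} - \frac{1}{8 u^{2} + \frac{16}{3}}; value = - \frac{3}{2 e^{\frac{1}{2}}} + \frac{36}{385} + \frac{3}{2 e^{\frac{3}{2}}}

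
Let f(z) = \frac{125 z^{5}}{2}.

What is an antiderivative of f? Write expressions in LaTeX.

An antiderivative is F(z) = \frac{125 z^{6}}{12}.

Recover f(z) by differentiating a candidate F(z); any mismatch rules it out.
Check: d/dz[\frac{125 z^{6}}{12}] = \frac{125 z^{5}}{2} = f(z).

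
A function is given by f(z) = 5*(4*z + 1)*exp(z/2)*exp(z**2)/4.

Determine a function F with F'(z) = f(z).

An antiderivative is F(z) = 5*exp(z/2)*exp(z**2)/2.

f matches the chain-rule pattern g'(h)*h' with inner function h(z) = z**2 + z/2; substituting u = h(z) collapses the integral.
Check: d/dz[5*exp(z/2)*exp(z**2)/2] = 5*z*exp(z/2)*exp(z**2) + 5*exp(z/2)*exp(z**2)/4, which equals f(z).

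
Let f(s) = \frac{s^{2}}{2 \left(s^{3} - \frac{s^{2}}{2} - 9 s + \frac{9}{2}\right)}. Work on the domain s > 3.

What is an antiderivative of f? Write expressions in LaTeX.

An antiderivative is F(s) = \frac{21 \log{\left(s - 3 \right)} - \log{\left(s - \frac{1}{2} \right)} + 15 \log{\left(s + 3 \right)}}{70}.

The denominator factors as \left(s - 3\right) \left(s + 3\right) \left(2 s - 1\right); partial fractions split f into directly integrable pieces: - \frac{1}{35 \left(2 s - 1\right)} + \frac{3}{14 \left(s + 3\right)} + \frac{3}{10 \left(s - 3\right)}.
Check: d/ds[\frac{21 \log{\left(s - 3 \right)} - \log{\left(s - \frac{1}{2} \right)} + 15 \log{\left(s + 3 \right)}}{70}] = \frac{s^{2}}{2 s^{3} - s^{2} - 18 s + 9}, which equals f(s).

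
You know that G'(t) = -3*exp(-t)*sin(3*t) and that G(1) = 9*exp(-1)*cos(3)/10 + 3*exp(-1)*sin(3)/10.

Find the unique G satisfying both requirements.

G(t) = 3*exp(-t)*sin(3*t)/10 + 9*exp(-t)*cos(3*t)/10

The proposed G(t) is checked by its d/dt: the result must match the given G'(t).
A general antiderivative is 3*exp(-t)*sin(3*t)/10 + 9*exp(-t)*cos(3*t)/10 + C.
The condition gives C = 9*exp(-1)*cos(3)/10 + 3*exp(-1)*sin(3)/10 - (9*exp(-1)*cos(3)/10 + 3*exp(-1)*sin(3)/10) = 0.
So G(t) = 3*exp(-t)*sin(3*t)/10 + 9*exp(-t)*cos(3*t)/10.
Check: d/dt[3*exp(-t)*sin(3*t)/10 + 9*exp(-t)*cos(3*t)/10] = -3*exp(-t)*sin(3*t) = G'(t).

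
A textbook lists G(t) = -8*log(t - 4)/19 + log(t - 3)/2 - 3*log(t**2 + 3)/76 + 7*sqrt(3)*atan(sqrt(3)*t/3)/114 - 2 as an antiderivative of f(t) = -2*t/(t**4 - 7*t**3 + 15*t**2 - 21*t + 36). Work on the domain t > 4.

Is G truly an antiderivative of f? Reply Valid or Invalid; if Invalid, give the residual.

Valid. The derivative of G reproduces f.

d/dt[G] = -2*t/(t**4 - 7*t**3 + 15*t**2 - 21*t + 36)
This equals f(t) exactly, so the claim holds.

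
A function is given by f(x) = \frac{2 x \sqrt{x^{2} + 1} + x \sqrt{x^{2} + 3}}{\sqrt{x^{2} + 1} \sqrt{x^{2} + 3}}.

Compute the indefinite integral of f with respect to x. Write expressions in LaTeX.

F(x) = \sqrt{x^{2} + 1} + 2 \sqrt{x^{2} + 3} + C

Check any antiderivative F(x) by computing F'(x) and comparing it with f(x).
Check: d/dx[\sqrt{x^{2} + 1} + 2 \sqrt{x^{2} + 3}] = \frac{2 x \sqrt{x^{2} + 1} + x \sqrt{x^{2} + 3}}{\sqrt{x^{2} + 1} \sqrt{x^{2} + 3}} = f(x).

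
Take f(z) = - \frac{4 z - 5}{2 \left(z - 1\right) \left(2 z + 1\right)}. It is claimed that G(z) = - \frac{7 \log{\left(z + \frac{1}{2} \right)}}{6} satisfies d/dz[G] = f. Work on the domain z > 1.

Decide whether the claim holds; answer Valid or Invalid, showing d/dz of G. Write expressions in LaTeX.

Invalid: d/dz[G] - f = - \frac{1}{6 z - 6}, which is not 0.

d/dz[G] = - \frac{7}{6 z + 3}
d/dz[G] - f(z) = - \frac{1}{6 z - 6} != 0.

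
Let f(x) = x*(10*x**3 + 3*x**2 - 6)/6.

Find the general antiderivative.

F(x) = x**5/3 + x**4/8 - x**2/2 + C

A first test for any F(x): its x-derivative must equal f(x) identically.
Check: d/dx[x**5/3 + x**4/8 - x**2/2] = 5*x**4/3 + x**3/2 - x, which equals f(x).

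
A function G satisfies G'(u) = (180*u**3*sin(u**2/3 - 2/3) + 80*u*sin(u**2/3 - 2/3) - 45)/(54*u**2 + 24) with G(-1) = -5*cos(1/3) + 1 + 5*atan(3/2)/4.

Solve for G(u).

G(u) = -(20*cos(u**2/3 - 2/3) + 5*atan(3*u/2) - 4)/4

For G(u) to be correct, d/du[G] must agree with the stated G'(u) identically.
A general antiderivative is -5*cos(u**2/3 - 2/3) - 5*atan(3*u/2)/4 + C.
The condition gives C = -5*cos(1/3) + 1 + 5*atan(3/2)/4 - (-5*cos(1/3) + 5*atan(3/2)/4) = 1.
So G(u) = -(20*cos(u**2/3 - 2/3) + 5*atan(3*u/2) - 4)/4.
Check: d/du[-(20*cos(u**2/3 - 2/3) + 5*atan(3*u/2) - 4)/4] = (180*u**3*sin(u**2/3 - 2/3) + 80*u*sin(u**2/3 - 2/3) - 45)/(54*u**2 + 24) = G'(u).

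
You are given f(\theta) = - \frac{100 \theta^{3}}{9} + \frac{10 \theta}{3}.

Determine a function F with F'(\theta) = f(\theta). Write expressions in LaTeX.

f matches the chain-rule pattern g'(h)*h' with inner function h(\theta) = \frac{5 \theta^{2}}{3} - \frac{1}{2}; substituting u = h(\theta) collapses the integral.
Check: d/d\theta[- \left(\frac{5 \theta^{2}}{3} - \frac{1}{2}\right)^{2}] = - \frac{100 \theta^{3}}{9} + \frac{10 \theta}{3} = f(\theta).

An antiderivative is F(\theta) = - \left(\frac{5 \theta^{2}}{3} - \frac{1}{2}\right)^{2}.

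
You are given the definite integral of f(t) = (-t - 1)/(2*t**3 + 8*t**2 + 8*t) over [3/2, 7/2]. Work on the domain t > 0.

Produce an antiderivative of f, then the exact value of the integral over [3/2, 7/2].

Factor the denominator (2*t*(t + 2)**2) and decompose: f = 1/(8*(t + 2)) - 1/(4*(t + 2)**2) - 1/(8*t); each piece integrates to a log, atan, or power term.
F(t) = -log(t)/8 + log(t + 2)/8 + 1/(4*t + 8) is an antiderivative of f.
Check: d/dt[-log(t)/8 + log(t + 2)/8 + 1/(4*t + 8)] = (-t - 1)/(2*t**3 + 8*t**2 + 8*t) = f(t).
F(7/2) = -log(7/2)/8 + 1/22 + log(11/2)/8; F(3/2) = -log(3/2)/8 + 1/14 + log(7/2)/8.
Integral = F(7/2) - F(3/2) = -log(7/2)/4 - 2/77 + log(3/2)/8 + log(11/2)/8.

Antiderivative: F(t) = -log(t)/8 + log(t + 2)/8 + 1/(4*t + 8); value = -log(7/2)/4 - 2/77 + log(3/2)/8 + log(11/2)/8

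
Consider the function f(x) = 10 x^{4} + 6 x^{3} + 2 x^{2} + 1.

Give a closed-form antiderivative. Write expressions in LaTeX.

An antiderivative is F(x) = \frac{x \left(12 x^{4} + 9 x^{3} + 4 x^{2} + 6\right)}{6}.

The integrand splits into summands that can be handled one at a time.
Check: d/dx[\frac{x \left(12 x^{4} + 9 x^{3} + 4 x^{2} + 6\right)}{6}] = 10 x^{4} + 6 x^{3} + 2 x^{2} + 1 = f(x).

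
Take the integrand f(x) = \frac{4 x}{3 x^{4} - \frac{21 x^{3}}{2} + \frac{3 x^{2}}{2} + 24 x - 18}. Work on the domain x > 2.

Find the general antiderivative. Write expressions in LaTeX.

F(x) = - \frac{88 \log{\left(x - 2 \right)}}{147} + \frac{8 \log{\left(x - 1 \right)}}{15} + \frac{16 \log{\left(x + \frac{3}{2} \right)}}{245} - \frac{16}{21 x - 42} + C

Factor the denominator (3 \left(x - 2\right)^{2} \left(x - 1\right) \left(2 x + 3\right)) and decompose: f = \frac{32}{245 \left(2 x + 3\right)} + \frac{8}{15 \left(x - 1\right)} - \frac{88}{147 \left(x - 2\right)} + \frac{16}{21 \left(x - 2\right)^{2}}; each piece integrates to a log, atan, or power term.
Check: d/dx[- \frac{88 \log{\left(x - 2 \right)}}{147} + \frac{8 \log{\left(x - 1 \right)}}{15} + \frac{16 \log{\left(x + \frac{3}{2} \right)}}{245} - \frac{16}{21 x - 42}] = \frac{8 x}{6 x^{4} - 21 x^{3} + 3 x^{2} + 48 x - 36}, which equals f(x).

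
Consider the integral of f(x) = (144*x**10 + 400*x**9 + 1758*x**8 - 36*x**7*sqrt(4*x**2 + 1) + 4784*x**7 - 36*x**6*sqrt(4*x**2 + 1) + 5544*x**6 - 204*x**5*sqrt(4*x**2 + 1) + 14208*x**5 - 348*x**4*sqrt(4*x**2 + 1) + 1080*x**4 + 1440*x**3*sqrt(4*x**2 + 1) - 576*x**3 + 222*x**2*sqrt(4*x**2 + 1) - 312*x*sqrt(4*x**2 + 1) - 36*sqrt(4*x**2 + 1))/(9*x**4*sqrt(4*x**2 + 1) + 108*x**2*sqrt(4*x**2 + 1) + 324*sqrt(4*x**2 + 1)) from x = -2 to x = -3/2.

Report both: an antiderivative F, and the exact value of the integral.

Antiderivative: F(x) = -x**6/(x**2 + 6) + 2*x**5*sqrt(4*x**2 + 1)/3 - 2*x**5/(3*x**2/2 + 9) + 20*x**4*sqrt(4*x**2 + 1)/9 + 10*x**4/(3*x**2/2 + 9) + 2*x**3/(3*x**2/2 + 9) - 8*x**2*sqrt(4*x**2 + 1)/9 - 4*x**2/(3*x**2/2 + 9) - x/(3*x**2/2 + 9) + 4*sqrt(4*x**2 + 1)/9 + 2/(3*x**2/2 + 9); value = -100*sqrt(17)/9 - 5891/1584 + 667*sqrt(10)/144

f has the shape u'v + uv' for u = (x - 2)/(x**2/2 + 3) - 4*sqrt(4*x**2 + 1)/3 and v = -x**5/2 - 5*x**4/3 + 2*x**2/3 - 1/3 — it is the derivative of the product u*v.
F(x) = -x**6/(x**2 + 6) + 2*x**5*sqrt(4*x**2 + 1)/3 - 2*x**5/(3*x**2/2 + 9) + 20*x**4*sqrt(4*x**2 + 1)/9 + 10*x**4/(3*x**2/2 + 9) + 2*x**3/(3*x**2/2 + 9) - 8*x**2*sqrt(4*x**2 + 1)/9 - 4*x**2/(3*x**2/2 + 9) - x/(3*x**2/2 + 9) + 4*sqrt(4*x**2 + 1)/9 + 2/(3*x**2/2 + 9) is an antiderivative of f.
Check: d/dx[-x**6/(x**2 + 6) + 2*x**5*sqrt(4*x**2 + 1)/3 - 2*x**5/(3*x**2/2 + 9) + 20*x**4*sqrt(4*x**2 + 1)/9 + 10*x**4/(3*x**2/2 + 9) + 2*x**3/(3*x**2/2 + 9) - 8*x**2*sqrt(4*x**2 + 1)/9 - 4*x**2/(3*x**2/2 + 9) - x/(3*x**2/2 + 9) + 4*sqrt(4*x**2 + 1)/9 + 2/(3*x**2/2 + 9)] = (144*x**10 + 400*x**9 + 1758*x**8 - 36*x**7*sqrt(4*x**2 + 1) + 4784*x**7 - 36*x**6*sqrt(4*x**2 + 1) + 5544*x**6 - 204*x**5*sqrt(4*x**2 + 1) + 14208*x**5 - 348*x**4*sqrt(4*x**2 + 1) + 1080*x**4 + 1440*x**3*sqrt(4*x**2 + 1) - 576*x**3 + 222*x**2*sqrt(4*x**2 + 1) - 312*x*sqrt(4*x**2 + 1) - 36*sqrt(4*x**2 + 1))/(9*x**4*sqrt(4*x**2 + 1) + 108*x**2*sqrt(4*x**2 + 1) + 324*sqrt(4*x**2 + 1)) = f(x).
F(-3/2) = 4669/1584 + 667*sqrt(10)/144; F(-2) = 20/3 + 100*sqrt(17)/9.
Integral = F(-3/2) - F(-2) = -100*sqrt(17)/9 - 5891/1584 + 667*sqrt(10)/144.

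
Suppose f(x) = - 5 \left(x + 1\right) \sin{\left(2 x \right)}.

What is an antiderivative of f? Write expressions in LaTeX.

An antiderivative is F(x) = \frac{5 \left(2 x \cos{\left(2 x \right)} - \sin{\left(2 x \right)} + 2 \cos{\left(2 x \right)}\right)}{4}.

A candidate is checked by its d/dx: the result must match f(x).
Check: d/dx[\frac{5 \left(2 x \cos{\left(2 x \right)} - \sin{\left(2 x \right)} + 2 \cos{\left(2 x \right)}\right)}{4}] = - 5 x \sin{\left(2 x \right)} - 5 \sin{\left(2 x \right)}, which equals f(x).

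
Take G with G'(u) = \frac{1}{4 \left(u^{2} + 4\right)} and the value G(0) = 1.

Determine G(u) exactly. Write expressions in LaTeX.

For G(u) to be correct, d/du[G] must agree with the stated G'(u) identically.
A general antiderivative is \frac{\operatorname{atan}{\left(\frac{u}{2} \right)}}{8} + C.
The condition gives C = 1 - (0) = 1.
So G(u) = \frac{\operatorname{atan}{\left(\frac{u}{2} \right)} + 8}{8}.
Check: d/du[\frac{\operatorname{atan}{\left(\frac{u}{2} \right)} + 8}{8}] = \frac{1}{4 u^{2} + 16}, which equals G'(u).

G(u) = \frac{\operatorname{atan}{\left(\frac{u}{2} \right)} + 8}{8}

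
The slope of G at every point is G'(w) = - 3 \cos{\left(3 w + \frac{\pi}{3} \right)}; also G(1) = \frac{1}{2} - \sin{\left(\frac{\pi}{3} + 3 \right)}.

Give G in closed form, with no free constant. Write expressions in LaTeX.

G(w) = \frac{1}{2} - \sin{\left(3 w + \frac{\pi}{3} \right)}

A candidate passes only if d/dw[G] lands on the given G'(w) exactly.
A general antiderivative is - \sin{\left(3 w + \frac{\pi}{3} \right)} + C.
The condition gives C = \frac{1}{2} - \sin{\left(\frac{\pi}{3} + 3 \right)} - (- \sin{\left(\frac{\pi}{3} + 3 \right)}) = \frac{1}{2}.
So G(w) = \frac{1}{2} - \sin{\left(3 w + \frac{\pi}{3} \right)}.
Check: d/dw[\frac{1}{2} - \sin{\left(3 w + \frac{\pi}{3} \right)}] = - 3 \cos{\left(3 w + \frac{\pi}{3} \right)} = G'(w).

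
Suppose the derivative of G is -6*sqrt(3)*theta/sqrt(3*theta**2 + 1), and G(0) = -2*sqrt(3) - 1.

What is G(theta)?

The substitution u = 4*theta**2 + 4/3 works: G'(theta) is exactly (dG/du)*(du/dtheta) for that inner function.
A general antiderivative is -3*sqrt(4*theta**2 + 4/3) + C.
The condition gives C = -2*sqrt(3) - 1 - (-2*sqrt(3)) = -1.
So G(theta) = -3*sqrt(4*theta**2 + 4/3) - 1.
Check: d/dtheta[-3*sqrt(4*theta**2 + 4/3) - 1] = -6*sqrt(3)*theta/sqrt(3*theta**2 + 1) = G'(theta).

G(theta) = -3*sqrt(4*theta**2 + 4/3) - 1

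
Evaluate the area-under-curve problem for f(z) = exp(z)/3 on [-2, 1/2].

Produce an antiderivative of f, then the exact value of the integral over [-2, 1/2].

Recover f(z) by differentiating a candidate F(z); any mismatch rules it out.
F(z) = exp(z)/3 is an antiderivative of f.
Check: d/dz[exp(z)/3] = exp(z)/3 = f(z).
F(1/2) = exp(1/2)/3; F(-2) = exp(-2)/3.
Integral = F(1/2) - F(-2) = -exp(-2)/3 + exp(1/2)/3.

Antiderivative: F(z) = exp(z)/3; value = -exp(-2)/3 + exp(1/2)/3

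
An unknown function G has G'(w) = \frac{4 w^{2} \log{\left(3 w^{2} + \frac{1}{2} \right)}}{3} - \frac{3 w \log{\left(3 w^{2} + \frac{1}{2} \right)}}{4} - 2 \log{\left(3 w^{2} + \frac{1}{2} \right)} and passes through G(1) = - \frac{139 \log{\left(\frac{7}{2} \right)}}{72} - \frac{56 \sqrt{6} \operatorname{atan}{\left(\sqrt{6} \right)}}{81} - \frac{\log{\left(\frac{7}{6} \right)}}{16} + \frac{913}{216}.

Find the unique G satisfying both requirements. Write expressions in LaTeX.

G(w) = \frac{- 384 w^{3} + 486 w^{2} + 18 w \left(32 w^{2} - 27 w - 144\right) \log{\left(3 w^{2} + \frac{1}{2} \right)} + 5376 w - 81 \log{\left(w^{2} + \frac{1}{6} \right)} - 896 \sqrt{6} \operatorname{atan}{\left(\sqrt{6} w \right)}}{1296}

The integrand splits into summands that can be handled one at a time.
A general antiderivative is - \frac{8 w^{3}}{27} + \frac{3 w^{2}}{8} + \frac{112 w}{27} + \left(\frac{4 w^{3}}{9} - \frac{3 w^{2}}{8} - 2 w\right) \log{\left(3 w^{2} + \frac{1}{2} \right)} - \frac{\log{\left(w^{2} + \frac{1}{6} \right)}}{16} - \frac{56 \sqrt{6} \operatorname{atan}{\left(\sqrt{6} w \right)}}{81} + C.
The condition gives C = - \frac{139 \log{\left(\frac{7}{2} \right)}}{72} - \frac{56 \sqrt{6} \operatorname{atan}{\left(\sqrt{6} \right)}}{81} - \frac{\log{\left(\frac{7}{6} \right)}}{16} + \frac{913}{216} - (- \frac{139 \log{\left(\frac{7}{2} \right)}}{72} - \frac{56 \sqrt{6} \operatorname{atan}{\left(\sqrt{6} \right)}}{81} - \frac{\log{\left(\frac{7}{6} \right)}}{16} + \frac{913}{216}) = 0.
So G(w) = \frac{- 384 w^{3} + 486 w^{2} + 18 w \left(32 w^{2} - 27 w - 144\right) \log{\left(3 w^{2} + \frac{1}{2} \right)} + 5376 w - 81 \log{\left(w^{2} + \frac{1}{6} \right)} - 896 \sqrt{6} \operatorname{atan}{\left(\sqrt{6} w \right)}}{1296}.
Check: d/dw[\frac{- 384 w^{3} + 486 w^{2} + 18 w \left(32 w^{2} - 27 w - 144\right) \log{\left(3 w^{2} + \frac{1}{2} \right)} + 5376 w - 81 \log{\left(w^{2} + \frac{1}{6} \right)} - 896 \sqrt{6} \operatorname{atan}{\left(\sqrt{6} w \right)}}{1296}] = \frac{4 w^{2} \log{\left(3 w^{2} + \frac{1}{2} \right)}}{3} - \frac{3 w \log{\left(3 w^{2} + \frac{1}{2} \right)}}{4} - 2 \log{\left(3 w^{2} + \frac{1}{2} \right)} = G'(w).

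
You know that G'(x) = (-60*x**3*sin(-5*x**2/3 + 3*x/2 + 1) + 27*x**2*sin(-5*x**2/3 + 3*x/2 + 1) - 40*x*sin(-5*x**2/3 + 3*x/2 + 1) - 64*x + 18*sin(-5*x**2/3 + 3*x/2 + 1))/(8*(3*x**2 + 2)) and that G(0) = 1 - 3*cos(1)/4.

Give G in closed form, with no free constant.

G(x) = -4*log(3*x**2/2 + 1)/3 - 3*cos(-5*x**2/3 + 3*x/2 + 1)/4 + 1

Whatever form G(x) takes, its d/dx must return the stated G'(x).
A general antiderivative is -4*log(3*x**2/2 + 1)/3 - 3*cos(-5*x**2/3 + 3*x/2 + 1)/4 + C.
The condition gives C = 1 - 3*cos(1)/4 - (-3*cos(1)/4) = 1.
So G(x) = -4*log(3*x**2/2 + 1)/3 - 3*cos(-5*x**2/3 + 3*x/2 + 1)/4 + 1.
Check: d/dx[-4*log(3*x**2/2 + 1)/3 - 3*cos(-5*x**2/3 + 3*x/2 + 1)/4 + 1] = (-60*x**3*sin(-5*x**2/3 + 3*x/2 + 1) + 27*x**2*sin(-5*x**2/3 + 3*x/2 + 1) - 40*x*sin(-5*x**2/3 + 3*x/2 + 1) - 64*x + 18*sin(-5*x**2/3 + 3*x/2 + 1))/(24*x**2 + 16), which equals G'(x).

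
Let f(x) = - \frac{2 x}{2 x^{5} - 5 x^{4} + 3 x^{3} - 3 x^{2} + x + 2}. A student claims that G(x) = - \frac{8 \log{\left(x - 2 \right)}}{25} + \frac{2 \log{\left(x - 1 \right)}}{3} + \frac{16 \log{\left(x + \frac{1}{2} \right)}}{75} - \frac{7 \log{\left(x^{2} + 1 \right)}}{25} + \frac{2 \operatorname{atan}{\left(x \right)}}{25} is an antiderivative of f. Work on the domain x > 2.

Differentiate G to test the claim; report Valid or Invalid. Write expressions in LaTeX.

d/dx[G] = - \frac{4 x}{2 x^{5} - 5 x^{4} + 3 x^{3} - 3 x^{2} + x + 2}
d/dx[G] - f(x) = - \frac{2 x}{2 x^{5} - 5 x^{4} + 3 x^{3} - 3 x^{2} + x + 2} != 0.

Invalid: d/dx[G] - f = - \frac{2 x}{2 x^{5} - 5 x^{4} + 3 x^{3} - 3 x^{2} + x + 2}, which is not 0.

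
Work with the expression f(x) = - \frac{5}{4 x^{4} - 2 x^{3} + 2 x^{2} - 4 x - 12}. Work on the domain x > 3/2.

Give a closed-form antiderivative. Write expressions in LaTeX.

The denominator factors as 2 \left(x + 1\right) \left(2 x - 3\right) \left(x^{2} + 2\right); partial fractions split f into directly integrable pieces: - \frac{5 \left(x - 7\right)}{102 \left(x^{2} + 2\right)} - \frac{4}{17 \left(2 x - 3\right)} + \frac{1}{6 \left(x + 1\right)}.
Check: d/dx[- \frac{2 \log{\left(x - \frac{3}{2} \right)}}{17} + \frac{\log{\left(x + 1 \right)}}{6} - \frac{5 \log{\left(x^{2} + 2 \right)}}{204} + \frac{35 \sqrt{2} \operatorname{atan}{\left(\frac{\sqrt{2} x}{2} \right)}}{204}] = - \frac{5}{4 x^{4} - 2 x^{3} + 2 x^{2} - 4 x - 12} = f(x).

An antiderivative is F(x) = - \frac{2 \log{\left(x - \frac{3}{2} \right)}}{17} + \frac{\log{\left(x + 1 \right)}}{6} - \frac{5 \log{\left(x^{2} + 2 \right)}}{204} + \frac{35 \sqrt{2} \operatorname{atan}{\left(\frac{\sqrt{2} x}{2} \right)}}{204}.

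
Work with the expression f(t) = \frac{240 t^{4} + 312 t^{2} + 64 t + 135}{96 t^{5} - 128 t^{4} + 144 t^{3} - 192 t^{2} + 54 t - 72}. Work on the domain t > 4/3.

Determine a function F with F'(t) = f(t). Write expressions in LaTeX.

A candidate is checked by its d/dt: the result must match f(t).
Check: d/dt[\frac{20 t^{2} \log{\left(3 t - 4 \right)} + 15 \log{\left(3 t - 4 \right)} + 2}{2 \left(4 t^{2} + 3\right)}] = \frac{240 t^{4} + 312 t^{2} + 64 t + 135}{96 t^{5} - 128 t^{4} + 144 t^{3} - 192 t^{2} + 54 t - 72} = f(t).

An antiderivative is F(t) = \frac{20 t^{2} \log{\left(3 t - 4 \right)} + 15 \log{\left(3 t - 4 \right)} + 2}{2 \left(4 t^{2} + 3\right)}.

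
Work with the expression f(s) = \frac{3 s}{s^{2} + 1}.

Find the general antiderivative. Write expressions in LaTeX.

f matches the chain-rule pattern g'(h)*h' with inner function h(s) = s^{2} + 1; substituting u = h(s) collapses the integral.
Check: d/ds[\frac{3 \log{\left(s^{2} + 1 \right)}}{2}] = \frac{3 s}{s^{2} + 1} = f(s).

F(s) = \frac{3 \log{\left(s^{2} + 1 \right)}}{2} + C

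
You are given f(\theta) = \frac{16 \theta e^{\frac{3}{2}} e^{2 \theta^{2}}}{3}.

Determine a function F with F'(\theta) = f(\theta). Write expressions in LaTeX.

The substitution u = 2 \theta^{2} + \frac{3}{2} works: f is exactly (dF/du)*(du/d\theta) for that inner function.
Check: d/d\theta[\frac{4 e^{\frac{3}{2}} e^{2 \theta^{2}}}{3}] = \frac{16 \theta e^{\frac{3}{2}} e^{2 \theta^{2}}}{3} = f(\theta).

An antiderivative is F(\theta) = \frac{4 e^{\frac{3}{2}} e^{2 \theta^{2}}}{3}.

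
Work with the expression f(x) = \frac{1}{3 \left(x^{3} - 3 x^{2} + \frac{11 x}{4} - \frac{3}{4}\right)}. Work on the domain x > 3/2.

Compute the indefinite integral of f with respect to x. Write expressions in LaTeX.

Factor the denominator (3 \left(x - 1\right) \left(2 x - 3\right) \left(2 x - 1\right)) and decompose: f = \frac{4}{3 \left(2 x - 1\right)} + \frac{4}{3 \left(2 x - 3\right)} - \frac{4}{3 \left(x - 1\right)}; each piece integrates to a log, atan, or power term.
Check: d/dx[- \frac{4 \log{\left(x - 1 \right)}}{3} + \frac{2 \log{\left(4 x^{2} - 8 x + 3 \right)}}{3}] = \frac{4}{12 x^{3} - 36 x^{2} + 33 x - 9}, which equals f(x).

F(x) = - \frac{4 \log{\left(x - 1 \right)}}{3} + \frac{2 \log{\left(4 x^{2} - 8 x + 3 \right)}}{3} + C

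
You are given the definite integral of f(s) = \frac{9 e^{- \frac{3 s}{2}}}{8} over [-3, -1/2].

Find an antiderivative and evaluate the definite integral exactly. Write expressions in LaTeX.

Recover f(s) by differentiating a candidate F(s); any mismatch rules it out.
F(s) = - \frac{3 e^{- \frac{3 s}{2}}}{4} is an antiderivative of f.
Check: d/ds[- \frac{3 e^{- \frac{3 s}{2}}}{4}] = \frac{9 e^{- \frac{3 s}{2}}}{8} = f(s).
F(-1/2) = - \frac{3 e^{\frac{3}{4}}}{4}; F(-3) = - \frac{3 e^{\frac{9}{2}}}{4}.
Integral = F(-1/2) - F(-3) = - \frac{3 e^{\frac{3}{4}}}{4} + \frac{3 e^{\frac{9}{2}}}{4}.

Antiderivative: F(s) = - \frac{3 e^{- \frac{3 s}{2}}}{4}; value = - \frac{3 e^{\frac{3}{4}}}{4} + \frac{3 e^{\frac{9}{2}}}{4}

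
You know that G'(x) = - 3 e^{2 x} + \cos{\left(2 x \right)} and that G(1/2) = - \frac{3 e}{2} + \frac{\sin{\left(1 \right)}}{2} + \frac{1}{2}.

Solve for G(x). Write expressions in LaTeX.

G(x) = - \frac{3 e^{2 x}}{2} + \frac{\sin{\left(2 x \right)}}{2} + \frac{1}{2}

Integrate term by term and add the pieces.
A general antiderivative is - \frac{3 e^{2 x}}{2} + \frac{\sin{\left(2 x \right)}}{2} + C.
The condition gives C = - \frac{3 e}{2} + \frac{\sin{\left(1 \right)}}{2} + \frac{1}{2} - (- \frac{3 e}{2} + \frac{\sin{\left(1 \right)}}{2}) = \frac{1}{2}.
So G(x) = - \frac{3 e^{2 x}}{2} + \frac{\sin{\left(2 x \right)}}{2} + \frac{1}{2}.
Check: d/dx[- \frac{3 e^{2 x}}{2} + \frac{\sin{\left(2 x \right)}}{2} + \frac{1}{2}] = - 3 e^{2 x} + \cos{\left(2 x \right)} = G'(x).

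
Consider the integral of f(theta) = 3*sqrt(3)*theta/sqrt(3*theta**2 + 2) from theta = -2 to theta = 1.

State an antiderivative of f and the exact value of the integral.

Antiderivative: F(theta) = 3*sqrt(theta**2 + 2/3); value = -sqrt(42) + sqrt(15)

The substitution u = theta**2 + 2/3 works: f is exactly (dF/du)*(du/dtheta) for that inner function.
F(theta) = 3*sqrt(theta**2 + 2/3) is an antiderivative of f.
Check: d/dtheta[3*sqrt(theta**2 + 2/3)] = 3*sqrt(3)*theta/sqrt(3*theta**2 + 2) = f(theta).
F(1) = sqrt(15); F(-2) = sqrt(42).
Integral = F(1) - F(-2) = -sqrt(42) + sqrt(15).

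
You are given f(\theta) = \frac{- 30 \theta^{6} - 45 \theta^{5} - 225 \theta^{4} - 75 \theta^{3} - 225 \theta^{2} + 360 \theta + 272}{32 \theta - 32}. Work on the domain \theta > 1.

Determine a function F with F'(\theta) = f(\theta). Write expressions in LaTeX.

A candidate is checked by its d/d\theta: the result must match f(\theta).
Check: d/d\theta[- \frac{5 \theta^{6}}{32} - \frac{15 \theta^{5}}{32} - \frac{75 \theta^{4}}{32} - \frac{125 \theta^{3}}{32} - \frac{75 \theta^{2}}{8} - \frac{15 \theta}{2} + \log{\left(\theta - 1 \right)}] = \frac{- 30 \theta^{6} - 45 \theta^{5} - 225 \theta^{4} - 75 \theta^{3} - 225 \theta^{2} + 360 \theta + 272}{32 \theta - 32} = f(\theta).

An antiderivative is F(\theta) = - \frac{5 \theta^{6}}{32} - \frac{15 \theta^{5}}{32} - \frac{75 \theta^{4}}{32} - \frac{125 \theta^{3}}{32} - \frac{75 \theta^{2}}{8} - \frac{15 \theta}{2} + \log{\left(\theta - 1 \right)}.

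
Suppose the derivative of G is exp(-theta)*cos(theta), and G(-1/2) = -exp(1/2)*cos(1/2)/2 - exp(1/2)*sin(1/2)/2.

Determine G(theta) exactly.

Any candidate G(theta) must reproduce the stated G'(theta) exactly.
A general antiderivative is exp(-theta)*sin(theta)/2 - exp(-theta)*cos(theta)/2 + C.
The condition gives C = -exp(1/2)*cos(1/2)/2 - exp(1/2)*sin(1/2)/2 - (-exp(1/2)*cos(1/2)/2 - exp(1/2)*sin(1/2)/2) = 0.
So G(theta) = exp(-theta)*sin(theta)/2 - exp(-theta)*cos(theta)/2.
Check: d/dtheta[exp(-theta)*sin(theta)/2 - exp(-theta)*cos(theta)/2] = exp(-theta)*cos(theta) = G'(theta).

G(theta) = exp(-theta)*sin(theta)/2 - exp(-theta)*cos(theta)/2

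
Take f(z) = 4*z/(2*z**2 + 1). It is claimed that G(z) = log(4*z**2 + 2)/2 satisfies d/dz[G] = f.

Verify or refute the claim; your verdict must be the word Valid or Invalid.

Invalid: d/dz[G] - f = -2*z/(2*z**2 + 1), which is not 0.

d/dz[G] = 2*z/(2*z**2 + 1)
d/dz[G] - f(z) = -2*z/(2*z**2 + 1) != 0.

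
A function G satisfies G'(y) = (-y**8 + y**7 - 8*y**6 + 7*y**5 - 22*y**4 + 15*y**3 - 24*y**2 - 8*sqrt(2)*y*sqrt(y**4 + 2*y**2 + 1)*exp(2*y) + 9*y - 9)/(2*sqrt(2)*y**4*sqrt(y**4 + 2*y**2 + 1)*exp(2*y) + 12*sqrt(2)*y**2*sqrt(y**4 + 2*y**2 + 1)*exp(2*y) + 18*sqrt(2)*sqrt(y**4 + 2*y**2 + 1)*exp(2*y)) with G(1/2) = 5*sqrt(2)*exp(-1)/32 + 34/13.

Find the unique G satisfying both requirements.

For G(y) to be correct, d/dy[G] must agree with the stated G'(y) identically.
A general antiderivative is sqrt(y**4/2 + y**2 + 1/2)*exp(-2*y)/4 + 2/(y**2 + 3) + C.
The condition gives C = 5*sqrt(2)*exp(-1)/32 + 34/13 - (5*sqrt(2)*exp(-1)/32 + 8/13) = 2.
So G(y) = sqrt(y**4/2 + y**2 + 1/2)*exp(-2*y)/4 + 2 + 2/(y**2 + 3).
Check: d/dy[sqrt(y**4/2 + y**2 + 1/2)*exp(-2*y)/4 + 2 + 2/(y**2 + 3)] = (-y**8 + y**7 - 8*y**6 + 7*y**5 - 22*y**4 + 15*y**3 - 24*y**2 - 8*sqrt(2)*y*sqrt(y**4 + 2*y**2 + 1)*exp(2*y) + 9*y - 9)/(2*sqrt(2)*y**4*sqrt(y**4 + 2*y**2 + 1)*exp(2*y) + 12*sqrt(2)*y**2*sqrt(y**4 + 2*y**2 + 1)*exp(2*y) + 18*sqrt(2)*sqrt(y**4 + 2*y**2 + 1)*exp(2*y)) = G'(y).

G(y) = sqrt(y**4/2 + y**2 + 1/2)*exp(-2*y)/4 + 2 + 2/(y**2 + 3)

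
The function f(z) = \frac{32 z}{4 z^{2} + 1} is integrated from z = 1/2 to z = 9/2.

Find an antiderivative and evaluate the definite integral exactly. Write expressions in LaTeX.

Antiderivative: F(z) = 4 \log{\left(2 z^{2} + \frac{1}{2} \right)}; value = 4 \log{\left(41 \right)}

The substitution u = 2 z^{2} + \frac{1}{2} works: f is exactly (dF/du)*(du/dz) for that inner function.
F(z) = 4 \log{\left(2 z^{2} + \frac{1}{2} \right)} is an antiderivative of f.
Check: d/dz[4 \log{\left(2 z^{2} + \frac{1}{2} \right)}] = \frac{32 z}{4 z^{2} + 1} = f(z).
F(9/2) = 4 \log{\left(41 \right)}; F(1/2) = 0.
Integral = F(9/2) - F(1/2) = 4 \log{\left(41 \right)}.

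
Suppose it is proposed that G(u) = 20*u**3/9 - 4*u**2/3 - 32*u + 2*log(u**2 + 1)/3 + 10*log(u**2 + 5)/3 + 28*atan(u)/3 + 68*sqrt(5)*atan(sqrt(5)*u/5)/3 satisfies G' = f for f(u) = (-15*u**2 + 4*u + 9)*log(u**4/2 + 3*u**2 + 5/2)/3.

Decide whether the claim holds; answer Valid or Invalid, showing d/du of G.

d/du[G] = (20*u**6 - 8*u**5 + 24*u**4 - 24*u**3 - 108*u**2)/(3*u**4 + 18*u**2 + 15)
d/du[G] - f(u) = (15*u**6*log(u**4/2 + 3*u**2 + 5/2) + 20*u**6 - 4*u**5*log(u**4/2 + 3*u**2 + 5/2) - 8*u**5 + 81*u**4*log(u**4/2 + 3*u**2 + 5/2) + 24*u**4 - 24*u**3*log(u**4/2 + 3*u**2 + 5/2) - 24*u**3 + 21*u**2*log(u**4/2 + 3*u**2 + 5/2) - 108*u**2 - 20*u*log(u**4/2 + 3*u**2 + 5/2) - 45*log(u**4/2 + 3*u**2 + 5/2))/(3*u**4 + 18*u**2 + 15) != 0.

Invalid: d/du[G] - f = (15*u**6*log(u**4/2 + 3*u**2 + 5/2) + 20*u**6 - 4*u**5*log(u**4/2 + 3*u**2 + 5/2) - 8*u**5 + 81*u**4*log(u**4/2 + 3*u**2 + 5/2) + 24*u**4 - 24*u**3*log(u**4/2 + 3*u**2 + 5/2) - 24*u**3 + 21*u**2*log(u**4/2 + 3*u**2 + 5/2) - 108*u**2 - 20*u*log(u**4/2 + 3*u**2 + 5/2) - 45*log(u**4/2 + 3*u**2 + 5/2))/(3*u**4 + 18*u**2 + 15), which is not 0.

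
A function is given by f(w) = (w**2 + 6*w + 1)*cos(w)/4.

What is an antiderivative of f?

Any candidate F(w) must reproduce f(w) exactly when differentiated.
Check: d/dw[w**2*sin(w)/4 + 3*w*sin(w)/2 + w*cos(w)/2 - sin(w)/4 + 3*cos(w)/2] = w**2*cos(w)/4 + 3*w*cos(w)/2 + cos(w)/4, which equals f(w).

An antiderivative is F(w) = w**2*sin(w)/4 + 3*w*sin(w)/2 + w*cos(w)/2 - sin(w)/4 + 3*cos(w)/2.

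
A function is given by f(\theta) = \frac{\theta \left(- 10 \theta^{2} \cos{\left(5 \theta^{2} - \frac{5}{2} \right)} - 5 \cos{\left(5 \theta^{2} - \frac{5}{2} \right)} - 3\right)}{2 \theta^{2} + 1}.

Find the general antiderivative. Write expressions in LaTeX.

Check any antiderivative F(\theta) by computing F'(\theta) and comparing it with f(\theta).
Check: d/d\theta[- \frac{3 \log{\left(4 \theta^{2} + 2 \right)}}{4} - \frac{\sin{\left(5 \theta^{2} - \frac{5}{2} \right)}}{2}] = \frac{- 10 \theta^{3} \cos{\left(5 \theta^{2} - \frac{5}{2} \right)} - 5 \theta \cos{\left(5 \theta^{2} - \frac{5}{2} \right)} - 3 \theta}{2 \theta^{2} + 1}, which equals f(\theta).

F(\theta) = - \frac{3 \log{\left(4 \theta^{2} + 2 \right)}}{4} - \frac{\sin{\left(5 \theta^{2} - \frac{5}{2} \right)}}{2} + C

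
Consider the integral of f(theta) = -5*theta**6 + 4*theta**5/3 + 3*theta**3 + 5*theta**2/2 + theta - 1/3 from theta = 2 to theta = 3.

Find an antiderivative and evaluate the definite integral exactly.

Antiderivative: F(theta) = -5*theta**7/7 + 2*theta**6/9 + 3*theta**4/4 + 5*theta**3/6 + theta**2/2 - theta/3; value = -316559/252

Integrate term by term and add the pieces.
F(theta) = -5*theta**7/7 + 2*theta**6/9 + 3*theta**4/4 + 5*theta**3/6 + theta**2/2 - theta/3 is an antiderivative of f.
Check: d/dtheta[-5*theta**7/7 + 2*theta**6/9 + 3*theta**4/4 + 5*theta**3/6 + theta**2/2 - theta/3] = -5*theta**6 + 4*theta**5/3 + 3*theta**3 + 5*theta**2/2 + theta - 1/3 = f(theta).
F(3) = -36775/28; F(2) = -3604/63.
Integral = F(3) - F(2) = -316559/252.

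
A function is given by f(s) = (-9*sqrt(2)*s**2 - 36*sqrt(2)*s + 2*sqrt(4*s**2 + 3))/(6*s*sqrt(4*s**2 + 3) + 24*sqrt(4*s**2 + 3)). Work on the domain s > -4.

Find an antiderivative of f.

Any candidate F(s) must reproduce f(s) exactly when differentiated.
Check: d/ds[-3*sqrt(2*s**2 + 3/2)/4 + log(s + 4)/3] = (-9*sqrt(2)*s**2 - 36*sqrt(2)*s + 2*sqrt(4*s**2 + 3))/(6*s*sqrt(4*s**2 + 3) + 24*sqrt(4*s**2 + 3)) = f(s).

An antiderivative is F(s) = -3*sqrt(2*s**2 + 3/2)/4 + log(s + 4)/3.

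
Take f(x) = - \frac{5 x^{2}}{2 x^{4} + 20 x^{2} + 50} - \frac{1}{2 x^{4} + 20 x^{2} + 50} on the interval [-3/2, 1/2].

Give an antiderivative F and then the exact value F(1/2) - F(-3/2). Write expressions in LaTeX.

The integrand splits into summands that can be handled one at a time.
F(x) = \frac{60 x - 13 \sqrt{5} \left(x^{2} + 5\right) \operatorname{atan}{\left(\frac{\sqrt{5} x}{5} \right)}}{50 \left(x^{2} + 5\right)} is an antiderivative of f.
Check: d/dx[\frac{60 x - 13 \sqrt{5} \left(x^{2} + 5\right) \operatorname{atan}{\left(\frac{\sqrt{5} x}{5} \right)}}{50 \left(x^{2} + 5\right)}] = \frac{- 5 x^{2} - 1}{2 x^{4} + 20 x^{2} + 50}, which equals f(x).
F(1/2) = - \frac{13 \sqrt{5} \operatorname{atan}{\left(\frac{\sqrt{5}}{10} \right)}}{50} + \frac{4}{35}; F(-3/2) = - \frac{36}{145} + \frac{13 \sqrt{5} \operatorname{atan}{\left(\frac{3 \sqrt{5}}{10} \right)}}{50}.
Integral = F(1/2) - F(-3/2) = - \frac{13 \sqrt{5} \operatorname{atan}{\left(\frac{3 \sqrt{5}}{10} \right)}}{50} - \frac{13 \sqrt{5} \operatorname{atan}{\left(\frac{\sqrt{5}}{10} \right)}}{50} + \frac{368}{1015}.

Antiderivative: F(x) = \frac{60 x - 13 \sqrt{5} \left(x^{2} + 5\right) \operatorname{atan}{\left(\frac{\sqrt{5} x}{5} \right)}}{50 \left(x^{2} + 5\right)}; value = - \frac{13 \sqrt{5} \operatorname{atan}{\left(\frac{3 \sqrt{5}}{10} \right)}}{50} - \frac{13 \sqrt{5} \operatorname{atan}{\left(\frac{\sqrt{5}}{10} \right)}}{50} + \frac{368}{1015}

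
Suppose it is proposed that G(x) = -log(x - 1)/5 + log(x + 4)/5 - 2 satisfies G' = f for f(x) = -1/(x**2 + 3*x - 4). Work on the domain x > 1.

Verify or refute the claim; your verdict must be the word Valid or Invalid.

d/dx[G] = -1/(x**2 + 3*x - 4)
This equals f(x) exactly, so the claim holds.

Valid - the claim checks out under differentiation.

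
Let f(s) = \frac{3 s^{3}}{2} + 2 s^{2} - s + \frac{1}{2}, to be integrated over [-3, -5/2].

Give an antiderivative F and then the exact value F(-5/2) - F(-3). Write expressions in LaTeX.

Antiderivative: F(s) = \frac{3 s^{4}}{8} + \frac{2 s^{3}}{3} - \frac{s^{2}}{2} + \frac{s}{2}; value = - \frac{2503}{384}

The integrand splits into summands that can be handled one at a time.
F(s) = \frac{3 s^{4}}{8} + \frac{2 s^{3}}{3} - \frac{s^{2}}{2} + \frac{s}{2} is an antiderivative of f.
Check: d/ds[\frac{3 s^{4}}{8} + \frac{2 s^{3}}{3} - \frac{s^{2}}{2} + \frac{s}{2}] = \frac{3 s^{3}}{2} + 2 s^{2} - s + \frac{1}{2} = f(s).
F(-5/2) = - \frac{55}{384}; F(-3) = \frac{51}{8}.
Integral = F(-5/2) - F(-3) = - \frac{2503}{384}.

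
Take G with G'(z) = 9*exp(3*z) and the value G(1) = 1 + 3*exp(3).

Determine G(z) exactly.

G(z) = 3*exp(3*z) + 1

A first test for any G(z): its z-derivative must equal the given G'(z).
A general antiderivative is 3*exp(3*z) + C.
The condition gives C = 1 + 3*exp(3) - (3*exp(3)) = 1.
So G(z) = 3*exp(3*z) + 1.
Check: d/dz[3*exp(3*z) + 1] = 9*exp(3*z) = G'(z).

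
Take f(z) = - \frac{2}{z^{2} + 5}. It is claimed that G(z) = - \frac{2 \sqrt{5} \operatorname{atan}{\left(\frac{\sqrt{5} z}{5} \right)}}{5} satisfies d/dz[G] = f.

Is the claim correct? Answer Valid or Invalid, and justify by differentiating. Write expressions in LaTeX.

d/dz[G] = - \frac{2}{z^{2} + 5}
This equals f(z) exactly, so the claim holds.

Valid - the claim checks out under differentiation.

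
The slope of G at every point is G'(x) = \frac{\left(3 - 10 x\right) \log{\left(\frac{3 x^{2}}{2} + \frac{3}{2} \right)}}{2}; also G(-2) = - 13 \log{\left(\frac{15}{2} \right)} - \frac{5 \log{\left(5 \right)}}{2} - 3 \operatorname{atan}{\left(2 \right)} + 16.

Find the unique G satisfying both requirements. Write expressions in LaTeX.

Any candidate G(x) must reproduce the stated G'(x) exactly.
A general antiderivative is \frac{5 x^{2}}{2} - 3 x + \left(- \frac{5 x^{2}}{2} + \frac{3 x}{2}\right) \log{\left(\frac{3 x^{2}}{2} + \frac{3}{2} \right)} - \frac{5 \log{\left(x^{2} + 1 \right)}}{2} + 3 \operatorname{atan}{\left(x \right)} + C.
The condition gives C = - 13 \log{\left(\frac{15}{2} \right)} - \frac{5 \log{\left(5 \right)}}{2} - 3 \operatorname{atan}{\left(2 \right)} + 16 - (- 13 \log{\left(\frac{15}{2} \right)} - \frac{5 \log{\left(5 \right)}}{2} - 3 \operatorname{atan}{\left(2 \right)} + 16) = 0.
So G(x) = - \frac{5 x^{2} \log{\left(\frac{3 x^{2}}{2} + \frac{3}{2} \right)} - 5 x^{2} - 3 x \log{\left(\frac{3 x^{2}}{2} + \frac{3}{2} \right)} + 6 x + 5 \log{\left(x^{2} + 1 \right)} - 6 \operatorname{atan}{\left(x \right)}}{2}.
Check: d/dx[- \frac{5 x^{2} \log{\left(\frac{3 x^{2}}{2} + \frac{3}{2} \right)} - 5 x^{2} - 3 x \log{\left(\frac{3 x^{2}}{2} + \frac{3}{2} \right)} + 6 x + 5 \log{\left(x^{2} + 1 \right)} - 6 \operatorname{atan}{\left(x \right)}}{2}] = - 5 x \log{\left(x^{2} + 1 \right)} - 5 x \log{\left(3 \right)} + 5 x \log{\left(2 \right)} + \frac{3 \log{\left(x^{2} + 1 \right)}}{2} - \frac{3 \log{\left(2 \right)}}{2} + \frac{3 \log{\left(3 \right)}}{2}, which equals G'(x).

G(x) = - \frac{5 x^{2} \log{\left(\frac{3 x^{2}}{2} + \frac{3}{2} \right)} - 5 x^{2} - 3 x \log{\left(\frac{3 x^{2}}{2} + \frac{3}{2} \right)} + 6 x + 5 \log{\left(x^{2} + 1 \right)} - 6 \operatorname{atan}{\left(x \right)}}{2}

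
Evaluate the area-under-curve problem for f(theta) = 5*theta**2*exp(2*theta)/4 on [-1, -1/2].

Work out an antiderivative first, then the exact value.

Antiderivative: F(theta) = 5*(2*theta**2 - 2*theta + 1)*exp(2*theta)/16; value = -25*exp(-2)/16 + 25*exp(-1)/32

f has the shape u'v + uv' for u = 5*theta**2/8 - 5*theta/8 + 5/16 and v = exp(2*theta) — it is the derivative of the product u*v.
F(theta) = 5*(2*theta**2 - 2*theta + 1)*exp(2*theta)/16 is an antiderivative of f.
Check: d/dtheta[5*(2*theta**2 - 2*theta + 1)*exp(2*theta)/16] = 5*theta**2*exp(2*theta)/4 = f(theta).
F(-1/2) = 25*exp(-1)/32; F(-1) = 25*exp(-2)/16.
Integral = F(-1/2) - F(-1) = -25*exp(-2)/16 + 25*exp(-1)/32.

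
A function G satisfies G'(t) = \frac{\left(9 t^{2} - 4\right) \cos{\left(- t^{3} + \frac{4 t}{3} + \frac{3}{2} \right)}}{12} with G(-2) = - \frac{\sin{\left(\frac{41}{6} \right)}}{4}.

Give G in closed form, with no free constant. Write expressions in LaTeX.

The substitution u = - t^{3} + \frac{4 t}{3} + \frac{3}{2} works: G'(t) is exactly (dG/du)*(du/dt) for that inner function.
A general antiderivative is - \frac{\sin{\left(- t^{3} + \frac{4 t}{3} + \frac{3}{2} \right)}}{4} + C.
The condition gives C = - \frac{\sin{\left(\frac{41}{6} \right)}}{4} - (- \frac{\sin{\left(\frac{41}{6} \right)}}{4}) = 0.
So G(t) = - \frac{\sin{\left(- t^{3} + \frac{4 t}{3} + \frac{3}{2} \right)}}{4}.
Check: d/dt[- \frac{\sin{\left(- t^{3} + \frac{4 t}{3} + \frac{3}{2} \right)}}{4}] = \frac{3 t^{2} \cos{\left(- t^{3} + \frac{4 t}{3} + \frac{3}{2} \right)}}{4} - \frac{\cos{\left(- t^{3} + \frac{4 t}{3} + \frac{3}{2} \right)}}{3}, which equals G'(t).

G(t) = - \frac{\sin{\left(- t^{3} + \frac{4 t}{3} + \frac{3}{2} \right)}}{4}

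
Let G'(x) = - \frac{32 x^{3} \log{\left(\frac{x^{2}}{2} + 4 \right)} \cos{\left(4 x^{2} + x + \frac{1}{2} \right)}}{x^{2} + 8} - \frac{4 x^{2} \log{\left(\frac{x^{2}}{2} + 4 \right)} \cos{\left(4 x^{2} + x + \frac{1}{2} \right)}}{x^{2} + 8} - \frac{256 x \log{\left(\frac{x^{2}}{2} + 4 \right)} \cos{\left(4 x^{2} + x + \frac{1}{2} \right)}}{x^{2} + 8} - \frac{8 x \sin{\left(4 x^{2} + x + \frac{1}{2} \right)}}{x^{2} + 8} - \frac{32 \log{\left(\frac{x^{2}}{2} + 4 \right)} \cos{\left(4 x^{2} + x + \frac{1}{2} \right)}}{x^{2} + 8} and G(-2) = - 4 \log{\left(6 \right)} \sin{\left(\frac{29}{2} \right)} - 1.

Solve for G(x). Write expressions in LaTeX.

G'(x) has the shape u'v + uv' for u = - 4 \log{\left(\frac{x^{2}}{2} + 4 \right)} and v = \sin{\left(4 x^{2} + x + \frac{1}{2} \right)} — it is the derivative of the product u*v.
A general antiderivative is - 4 \log{\left(\frac{x^{2}}{2} + 4 \right)} \sin{\left(4 x^{2} + x + \frac{1}{2} \right)} + C.
The condition gives C = - 4 \log{\left(6 \right)} \sin{\left(\frac{29}{2} \right)} - 1 - (- 4 \log{\left(6 \right)} \sin{\left(\frac{29}{2} \right)}) = -1.
So G(x) = - 4 \log{\left(\frac{x^{2}}{2} + 4 \right)} \sin{\left(4 x^{2} + x + \frac{1}{2} \right)} - 1.
Check: d/dx[- 4 \log{\left(\frac{x^{2}}{2} + 4 \right)} \sin{\left(4 x^{2} + x + \frac{1}{2} \right)} - 1] = \frac{- 32 x^{3} \log{\left(\frac{x^{2}}{2} + 4 \right)} \cos{\left(4 x^{2} + x + \frac{1}{2} \right)} - 4 x^{2} \log{\left(\frac{x^{2}}{2} + 4 \right)} \cos{\left(4 x^{2} + x + \frac{1}{2} \right)} - 256 x \log{\left(\frac{x^{2}}{2} + 4 \right)} \cos{\left(4 x^{2} + x + \frac{1}{2} \right)} - 8 x \sin{\left(4 x^{2} + x + \frac{1}{2} \right)} - 32 \log{\left(\frac{x^{2}}{2} + 4 \right)} \cos{\left(4 x^{2} + x + \frac{1}{2} \right)}}{x^{2} + 8}, which equals G'(x).

G(x) = - 4 \log{\left(\frac{x^{2}}{2} + 4 \right)} \sin{\left(4 x^{2} + x + \frac{1}{2} \right)} - 1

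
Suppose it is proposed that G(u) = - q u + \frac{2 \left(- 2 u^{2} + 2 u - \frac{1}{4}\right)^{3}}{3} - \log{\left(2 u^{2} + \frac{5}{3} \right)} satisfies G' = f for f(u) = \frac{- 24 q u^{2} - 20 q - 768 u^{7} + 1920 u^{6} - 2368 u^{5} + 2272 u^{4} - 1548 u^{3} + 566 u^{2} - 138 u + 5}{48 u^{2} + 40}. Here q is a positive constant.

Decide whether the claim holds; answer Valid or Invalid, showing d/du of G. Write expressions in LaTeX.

Invalid: d/du[G] - f = \frac{- 24 q u^{2} - 20 q - 768 u^{7} + 1920 u^{6} - 2368 u^{5} + 2272 u^{4} - 1548 u^{3} + 566 u^{2} - 138 u + 5}{48 u^{2} + 40}, which is not 0.

d/du[G] = \frac{- 24 q u^{2} - 20 q - 768 u^{7} + 1920 u^{6} - 2368 u^{5} + 2272 u^{4} - 1548 u^{3} + 566 u^{2} - 138 u + 5}{24 u^{2} + 20}
d/du[G] - f(u) = \frac{- 24 q u^{2} - 20 q - 768 u^{7} + 1920 u^{6} - 2368 u^{5} + 2272 u^{4} - 1548 u^{3} + 566 u^{2} - 138 u + 5}{48 u^{2} + 40} != 0.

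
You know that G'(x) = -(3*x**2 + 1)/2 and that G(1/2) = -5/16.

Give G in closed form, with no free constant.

Any candidate G(x) must reproduce the stated G'(x) exactly.
A general antiderivative is -x**3/2 - x/2 + C.
The condition gives C = -5/16 - (-5/16) = 0.
So G(x) = -x**3/2 - x/2.
Check: d/dx[-x**3/2 - x/2] = -3*x**2/2 - 1/2, which equals G'(x).

G(x) = -x**3/2 - x/2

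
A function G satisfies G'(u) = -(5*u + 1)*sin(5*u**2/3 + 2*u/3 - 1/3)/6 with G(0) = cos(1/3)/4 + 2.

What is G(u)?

G(u) = cos(5*u**2/3 + 2*u/3 - 1/3)/4 + 2

The substitution w = 5*u**2/3 + 2*u/3 - 1/3 works: G'(u) is exactly (dG/dw)*(dw/du) for that inner function.
A general antiderivative is cos(5*u**2/3 + 2*u/3 - 1/3)/4 + C.
The condition gives C = cos(1/3)/4 + 2 - (cos(1/3)/4) = 2.
So G(u) = cos(5*u**2/3 + 2*u/3 - 1/3)/4 + 2.
Check: d/du[cos(5*u**2/3 + 2*u/3 - 1/3)/4 + 2] = -5*u*sin(5*u**2/3 + 2*u/3 - 1/3)/6 - sin(5*u**2/3 + 2*u/3 - 1/3)/6, which equals G'(u).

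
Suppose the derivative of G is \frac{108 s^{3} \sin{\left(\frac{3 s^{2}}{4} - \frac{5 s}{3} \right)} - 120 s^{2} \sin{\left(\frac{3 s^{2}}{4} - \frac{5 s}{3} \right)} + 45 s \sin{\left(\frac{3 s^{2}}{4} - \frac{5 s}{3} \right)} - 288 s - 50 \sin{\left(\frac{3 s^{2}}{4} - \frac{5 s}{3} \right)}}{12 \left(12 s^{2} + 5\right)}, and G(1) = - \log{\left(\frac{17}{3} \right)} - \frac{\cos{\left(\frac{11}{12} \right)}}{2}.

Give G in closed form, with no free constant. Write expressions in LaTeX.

Check a candidate G(s) by differentiating: d/ds[G] must match the given G'(s).
A general antiderivative is - \log{\left(4 s^{2} + \frac{5}{3} \right)} - \frac{\cos{\left(\frac{3 s^{2}}{4} - \frac{5 s}{3} \right)}}{2} + C.
The condition gives C = - \log{\left(\frac{17}{3} \right)} - \frac{\cos{\left(\frac{11}{12} \right)}}{2} - (- \log{\left(\frac{17}{3} \right)} - \frac{\cos{\left(\frac{11}{12} \right)}}{2}) = 0.
So G(s) = - \log{\left(4 s^{2} + \frac{5}{3} \right)} - \frac{\cos{\left(\frac{3 s^{2}}{4} - \frac{5 s}{3} \right)}}{2}.
Check: d/ds[- \log{\left(4 s^{2} + \frac{5}{3} \right)} - \frac{\cos{\left(\frac{3 s^{2}}{4} - \frac{5 s}{3} \right)}}{2}] = \frac{108 s^{3} \sin{\left(\frac{3 s^{2}}{4} - \frac{5 s}{3} \right)} - 120 s^{2} \sin{\left(\frac{3 s^{2}}{4} - \frac{5 s}{3} \right)} + 45 s \sin{\left(\frac{3 s^{2}}{4} - \frac{5 s}{3} \right)} - 288 s - 50 \sin{\left(\frac{3 s^{2}}{4} - \frac{5 s}{3} \right)}}{144 s^{2} + 60}, which equals G'(s).

G(s) = - \log{\left(4 s^{2} + \frac{5}{3} \right)} - \frac{\cos{\left(\frac{3 s^{2}}{4} - \frac{5 s}{3} \right)}}{2}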